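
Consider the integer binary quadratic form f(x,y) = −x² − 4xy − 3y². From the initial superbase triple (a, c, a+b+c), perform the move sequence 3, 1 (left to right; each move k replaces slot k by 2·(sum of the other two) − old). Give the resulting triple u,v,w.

start (-1,-3,-8) = (f(1,0),f(0,1),f(1,1))
replace slot 3: 2·((-1)+(-3)) − (-8) = 0 → (-1,-3,0)
replace slot 1: 2·((-3)+0) − (-1) = -5 → (-5,-3,0)

-5,-3,0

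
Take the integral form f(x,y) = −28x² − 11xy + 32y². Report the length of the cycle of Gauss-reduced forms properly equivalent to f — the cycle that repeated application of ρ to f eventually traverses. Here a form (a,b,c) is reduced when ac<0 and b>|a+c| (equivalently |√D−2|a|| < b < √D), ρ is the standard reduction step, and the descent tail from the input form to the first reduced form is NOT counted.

D = 3705, ⌊√D⌋ = 60
descent: ρ → (32,11,-28)  [lands on river]
river: ρ → (-28,45,15)
river: ρ → (15,45,-28)
river: ρ → (-28,11,32)
river: ρ → (32,53,-7)
river: ρ → (-7,59,8)
river: ρ → (8,53,-28)
river: ρ → (-28,59,2)
river: ρ → (2,57,-57)
river: ρ → (-57,57,2)
river: ρ → (2,59,-28)
river: ρ → (-28,53,8)
river: ρ → (8,59,-7)
river: ρ → (-7,53,32)
ρ-cycle length = 14 (tail of 1 descent step not counted)

14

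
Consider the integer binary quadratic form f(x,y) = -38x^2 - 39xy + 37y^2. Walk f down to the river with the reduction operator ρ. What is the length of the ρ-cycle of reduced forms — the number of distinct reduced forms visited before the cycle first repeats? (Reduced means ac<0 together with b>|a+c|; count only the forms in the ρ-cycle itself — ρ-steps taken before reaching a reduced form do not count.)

D = 7145, ⌊√D⌋ = 84
descent: ρ → (37,39,-38)  [lands on river]
river: ρ → (-38,37,38)
river: ρ → (38,39,-37)
river: ρ → (-37,35,40)
river: ρ → (40,45,-32)
river: ρ → (-32,83,2)
river: ρ → (2,81,-73)
river: ρ → (-73,65,10)
river: ρ → (10,75,-38)
river: ρ → (-38,77,8)
river: ρ → (8,83,-8)
river: ρ → (-8,77,38)
river: ρ → (38,75,-10)
river: ρ → (-10,65,73)
river: ρ → (73,81,-2)
river: ρ → (-2,83,32)
river: ρ → (32,45,-40)
river: ρ → (-40,35,37)
ρ-cycle length = 18 (tail of 1 descent step not counted)

18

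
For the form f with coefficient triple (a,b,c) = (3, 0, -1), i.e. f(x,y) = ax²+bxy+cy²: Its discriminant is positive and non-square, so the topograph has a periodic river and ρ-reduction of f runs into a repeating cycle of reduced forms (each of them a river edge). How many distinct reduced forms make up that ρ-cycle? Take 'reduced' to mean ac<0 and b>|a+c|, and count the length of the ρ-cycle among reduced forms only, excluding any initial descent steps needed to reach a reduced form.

D = 12, ⌊√D⌋ = 3
descent: ρ → (-1,2,2)  [lands on river]
river: ρ → (2,2,-1)
ρ-cycle length = 2 (tail of 1 descent step not counted)

2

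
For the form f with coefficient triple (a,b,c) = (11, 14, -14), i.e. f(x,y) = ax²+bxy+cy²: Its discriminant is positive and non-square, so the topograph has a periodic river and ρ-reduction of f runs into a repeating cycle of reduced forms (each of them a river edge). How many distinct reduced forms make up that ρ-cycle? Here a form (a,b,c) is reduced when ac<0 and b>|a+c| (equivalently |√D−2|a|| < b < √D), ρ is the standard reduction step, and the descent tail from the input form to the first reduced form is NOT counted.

D = 812, ⌊√D⌋ = 28
river: ρ → (-14,14,11)
river: ρ → (11,8,-17)
river: ρ → (-17,26,2)
river: ρ → (2,26,-17)
river: ρ → (-17,8,11)
river: ρ → (11,14,-14)
ρ-cycle length = 6 (tail of 0 descent steps not counted)

6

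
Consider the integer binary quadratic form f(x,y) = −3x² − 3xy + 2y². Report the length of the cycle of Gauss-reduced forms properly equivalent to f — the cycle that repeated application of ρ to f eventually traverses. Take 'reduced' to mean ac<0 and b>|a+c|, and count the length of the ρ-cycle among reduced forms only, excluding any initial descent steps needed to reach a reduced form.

D = 33, ⌊√D⌋ = 5
descent: ρ → (2,3,-3)  [lands on river]
river: ρ → (-3,3,2)
river: ρ → (2,5,-1)
river: ρ → (-1,5,2)
ρ-cycle length = 4 (tail of 1 descent step not counted)

4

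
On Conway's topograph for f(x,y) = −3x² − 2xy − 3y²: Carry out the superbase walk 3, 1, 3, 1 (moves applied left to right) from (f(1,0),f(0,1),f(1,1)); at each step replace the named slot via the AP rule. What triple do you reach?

start (-3,-3,-8) = (f(1,0),f(0,1),f(1,1))
replace slot 3: 2·((-3)+(-3)) − (-8) = -4 → (-3,-3,-4)
replace slot 1: 2·((-3)+(-4)) − (-3) = -11 → (-11,-3,-4)
replace slot 3: 2·((-11)+(-3)) − (-4) = -24 → (-11,-3,-24)
replace slot 1: 2·((-3)+(-24)) − (-11) = -43 → (-43,-3,-24)

-43,-3,-24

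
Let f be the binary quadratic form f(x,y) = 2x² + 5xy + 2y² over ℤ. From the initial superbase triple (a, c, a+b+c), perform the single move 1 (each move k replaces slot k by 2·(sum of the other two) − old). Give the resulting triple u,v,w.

start (2,2,9) = (f(1,0),f(0,1),f(1,1))
replace slot 1: 2·(2+9) − 2 = 20 → (20,2,9)

20,2,9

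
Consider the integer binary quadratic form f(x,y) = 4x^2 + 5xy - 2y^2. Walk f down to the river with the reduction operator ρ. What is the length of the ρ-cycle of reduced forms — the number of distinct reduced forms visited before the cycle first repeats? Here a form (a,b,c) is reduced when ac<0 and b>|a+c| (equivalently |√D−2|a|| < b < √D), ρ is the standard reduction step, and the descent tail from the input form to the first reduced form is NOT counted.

D = 57, ⌊√D⌋ = 7
river: ρ → (-2,7,1)
river: ρ → (1,7,-2)
river: ρ → (-2,5,4)
river: ρ → (4,3,-3)
river: ρ → (-3,3,4)
river: ρ → (4,5,-2)
ρ-cycle length = 6 (tail of 0 descent steps not counted)

6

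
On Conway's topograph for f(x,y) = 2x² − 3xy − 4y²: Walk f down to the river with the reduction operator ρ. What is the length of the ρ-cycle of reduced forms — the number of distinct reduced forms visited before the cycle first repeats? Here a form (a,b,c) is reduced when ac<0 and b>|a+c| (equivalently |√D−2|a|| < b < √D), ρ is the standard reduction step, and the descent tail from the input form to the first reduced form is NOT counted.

D = 41, ⌊√D⌋ = 6
descent: ρ → (-4,3,2)  [lands on river]
river: ρ → (2,5,-2)
river: ρ → (-2,3,4)
river: ρ → (4,5,-1)
river: ρ → (-1,5,4)
river: ρ → (4,3,-2)
river: ρ → (-2,5,2)
river: ρ → (2,3,-4)
river: ρ → (-4,5,1)
river: ρ → (1,5,-4)
ρ-cycle length = 10 (tail of 1 descent step not counted)

10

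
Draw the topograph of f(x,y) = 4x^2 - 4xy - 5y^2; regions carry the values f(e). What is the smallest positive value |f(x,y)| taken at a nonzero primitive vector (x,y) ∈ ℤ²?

descent: ρ → (-5,4,4)  [lands on river]
river: ρ → (4,4,-5)
river: ρ → (-5,6,3)
river: ρ → (3,6,-5)
closes: descent 1, river 4
min |a| on river = 3

3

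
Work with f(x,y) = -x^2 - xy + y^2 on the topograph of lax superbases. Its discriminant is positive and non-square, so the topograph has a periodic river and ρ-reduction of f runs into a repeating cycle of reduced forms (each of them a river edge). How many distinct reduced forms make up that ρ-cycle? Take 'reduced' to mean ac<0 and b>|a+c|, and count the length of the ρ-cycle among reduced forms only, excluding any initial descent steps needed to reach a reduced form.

D = 5, ⌊√D⌋ = 2
descent: ρ → (1,1,-1)  [lands on river]
river: ρ → (-1,1,1)
ρ-cycle length = 2 (tail of 1 descent step not counted)

2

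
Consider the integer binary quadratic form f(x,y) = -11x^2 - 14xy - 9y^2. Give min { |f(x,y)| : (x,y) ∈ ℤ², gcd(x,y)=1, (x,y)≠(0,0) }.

translate: b→-8 (≡14 mod 22), so (11,14,9)→(11,-8,6)
flip: (11,-8,6)→(6,8,11)
translate: b→-4 (≡8 mod 12), so (6,8,11)→(6,-4,9)
reduced (well bottom): (6,-4,9) with a≤c, −a<b≤a
well minimum |f| = |-6| = 6 (negative-definite)

6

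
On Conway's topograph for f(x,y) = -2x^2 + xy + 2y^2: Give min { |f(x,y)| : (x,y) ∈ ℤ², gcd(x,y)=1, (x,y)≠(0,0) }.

river: ρ → (2,3,-1)
river: ρ → (-1,3,2)
river: ρ → (2,1,-2)
river: ρ → (-2,3,1)
river: ρ → (1,3,-2)
river: ρ → (-2,1,2)
closes: descent 0, river 6
min |a| on river = 1

1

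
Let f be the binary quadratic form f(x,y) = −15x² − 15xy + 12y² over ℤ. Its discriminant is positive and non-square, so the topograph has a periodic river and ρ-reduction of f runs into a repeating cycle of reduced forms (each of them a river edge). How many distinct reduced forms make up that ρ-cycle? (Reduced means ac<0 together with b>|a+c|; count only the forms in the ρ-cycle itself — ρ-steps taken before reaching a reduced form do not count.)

D = 945, ⌊√D⌋ = 30
descent: ρ → (12,15,-15)  [lands on river]
river: ρ → (-15,15,12)
river: ρ → (12,9,-18)
river: ρ → (-18,27,3)
river: ρ → (3,27,-18)
river: ρ → (-18,9,12)
ρ-cycle length = 6 (tail of 1 descent step not counted)

6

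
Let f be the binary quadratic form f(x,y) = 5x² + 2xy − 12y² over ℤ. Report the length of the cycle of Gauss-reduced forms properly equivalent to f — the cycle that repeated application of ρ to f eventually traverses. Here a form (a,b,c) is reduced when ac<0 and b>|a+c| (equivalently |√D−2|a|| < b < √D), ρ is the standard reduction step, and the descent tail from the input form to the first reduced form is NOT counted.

D = 244, ⌊√D⌋ = 15
descent: ρ → (-12,-2,5)
descent: ρ → (5,12,-5)  [lands on river]
river: ρ → (-5,8,9)
river: ρ → (9,10,-4)
river: ρ → (-4,14,3)
river: ρ → (3,10,-12)
river: ρ → (-12,14,1)
river: ρ → (1,14,-12)
river: ρ → (-12,10,3)
river: ρ → (3,14,-4)
river: ρ → (-4,10,9)
river: ρ → (9,8,-5)
river: ρ → (-5,12,5)
river: ρ → (5,8,-9)
river: ρ → (-9,10,4)
river: ρ → (4,14,-3)
river: ρ → (-3,10,12)
river: ρ → (12,14,-1)
river: ρ → (-1,14,12)
river: ρ → (12,10,-3)
river: ρ → (-3,14,4)
river: ρ → (4,10,-9)
river: ρ → (-9,8,5)
ρ-cycle length = 22 (tail of 2 descent steps not counted)

22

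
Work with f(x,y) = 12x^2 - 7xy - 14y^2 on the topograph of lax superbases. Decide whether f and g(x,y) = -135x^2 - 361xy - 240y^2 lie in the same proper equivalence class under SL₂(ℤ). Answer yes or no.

D₁ = 721, D₂ = 721
river cycle of f (length 36): (-14, 7, 12), (12, 17, -9), (-9, 19, 10), (10, 21, -7), (-7, 21, 10), (10, 19, -9), (-9, 17, 12), (12, 7, -14), (-14, 21, 5), (5, 19, -18), … (26 more)
river cycle of g (length 36): (-14, 7, 12), (12, 17, -9), (-9, 19, 10), (10, 21, -7), (-7, 21, 10), (10, 19, -9), (-9, 17, 12), (12, 7, -14), (-14, 21, 5), (5, 19, -18), … (26 more)
cycles coincide ⇒ equivalent

yes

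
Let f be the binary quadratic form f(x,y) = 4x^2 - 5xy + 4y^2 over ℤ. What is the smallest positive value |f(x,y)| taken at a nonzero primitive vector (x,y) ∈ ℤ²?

translate: b→3 (≡-5 mod 8), so (4,-5,4)→(4,3,3)
flip: (4,3,3)→(3,-3,4)
translate: b→3 (≡-3 mod 6), so (3,-3,4)→(3,3,4)
reduced (well bottom): (3,3,4) with a≤c, −a<b≤a
well minimum = a = 3

3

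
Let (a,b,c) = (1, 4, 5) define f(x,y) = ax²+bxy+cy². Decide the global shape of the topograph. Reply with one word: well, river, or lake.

D = b²−4ac = 4² − 4·1·5 = -4
D < 0 ⇒ definite ⇒ every region one sign ⇒ single well

well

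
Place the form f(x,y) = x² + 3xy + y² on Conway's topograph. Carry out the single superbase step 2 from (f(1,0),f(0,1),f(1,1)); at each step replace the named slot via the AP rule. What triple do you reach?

start (1,1,5) = (f(1,0),f(0,1),f(1,1))
replace slot 2: 2·(1+5) − 1 = 11 → (1,11,5)

1,11,5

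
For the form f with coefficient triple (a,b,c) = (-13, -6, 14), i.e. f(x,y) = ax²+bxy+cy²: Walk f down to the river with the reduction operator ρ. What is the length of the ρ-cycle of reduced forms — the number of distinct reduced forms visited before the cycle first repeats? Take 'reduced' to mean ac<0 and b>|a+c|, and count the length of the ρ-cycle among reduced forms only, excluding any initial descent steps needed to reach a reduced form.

D = 764, ⌊√D⌋ = 27
descent: ρ → (14,6,-13)  [lands on river]
river: ρ → (-13,20,7)
river: ρ → (7,22,-10)
river: ρ → (-10,18,11)
river: ρ → (11,26,-2)
river: ρ → (-2,26,11)
river: ρ → (11,18,-10)
river: ρ → (-10,22,7)
river: ρ → (7,20,-13)
river: ρ → (-13,6,14)
river: ρ → (14,22,-5)
river: ρ → (-5,18,22)
river: ρ → (22,26,-1)
river: ρ → (-1,26,22)
river: ρ → (22,18,-5)
river: ρ → (-5,22,14)
ρ-cycle length = 16 (tail of 1 descent step not counted)

16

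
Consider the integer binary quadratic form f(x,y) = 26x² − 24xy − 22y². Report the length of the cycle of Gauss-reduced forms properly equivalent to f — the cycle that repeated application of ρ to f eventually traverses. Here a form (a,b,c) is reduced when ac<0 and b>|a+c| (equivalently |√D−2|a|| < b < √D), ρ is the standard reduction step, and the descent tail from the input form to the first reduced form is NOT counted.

D = 2864, ⌊√D⌋ = 53
descent: ρ → (-22,24,26)  [lands on river]
river: ρ → (26,28,-20)
river: ρ → (-20,52,2)
river: ρ → (2,52,-20)
river: ρ → (-20,28,26)
river: ρ → (26,24,-22)
river: ρ → (-22,20,28)
river: ρ → (28,36,-14)
river: ρ → (-14,48,10)
river: ρ → (10,52,-4)
river: ρ → (-4,52,10)
river: ρ → (10,48,-14)
river: ρ → (-14,36,28)
river: ρ → (28,20,-22)
ρ-cycle length = 14 (tail of 1 descent step not counted)

14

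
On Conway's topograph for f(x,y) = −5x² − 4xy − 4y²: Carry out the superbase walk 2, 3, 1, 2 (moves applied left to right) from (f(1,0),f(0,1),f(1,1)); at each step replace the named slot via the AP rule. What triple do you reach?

start (-5,-4,-13) = (f(1,0),f(0,1),f(1,1))
replace slot 2: 2·((-5)+(-13)) − (-4) = -32 → (-5,-32,-13)
replace slot 3: 2·((-5)+(-32)) − (-13) = -61 → (-5,-32,-61)
replace slot 1: 2·((-32)+(-61)) − (-5) = -181 → (-181,-32,-61)
replace slot 2: 2·((-181)+(-61)) − (-32) = -452 → (-181,-452,-61)

-181,-452,-61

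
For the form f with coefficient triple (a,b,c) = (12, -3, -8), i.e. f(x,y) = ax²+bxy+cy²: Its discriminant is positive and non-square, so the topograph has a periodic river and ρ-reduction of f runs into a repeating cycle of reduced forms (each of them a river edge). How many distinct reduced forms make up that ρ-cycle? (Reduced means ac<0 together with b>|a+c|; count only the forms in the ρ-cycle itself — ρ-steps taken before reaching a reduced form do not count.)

D = 393, ⌊√D⌋ = 19
descent: ρ → (-8,19,1)  [lands on river]
river: ρ → (1,19,-8)
river: ρ → (-8,13,7)
river: ρ → (7,15,-6)
river: ρ → (-6,9,13)
river: ρ → (13,17,-2)
river: ρ → (-2,19,4)
river: ρ → (4,13,-14)
river: ρ → (-14,15,3)
river: ρ → (3,15,-14)
river: ρ → (-14,13,4)
river: ρ → (4,19,-2)
river: ρ → (-2,17,13)
river: ρ → (13,9,-6)
river: ρ → (-6,15,7)
river: ρ → (7,13,-8)
ρ-cycle length = 16 (tail of 1 descent step not counted)

16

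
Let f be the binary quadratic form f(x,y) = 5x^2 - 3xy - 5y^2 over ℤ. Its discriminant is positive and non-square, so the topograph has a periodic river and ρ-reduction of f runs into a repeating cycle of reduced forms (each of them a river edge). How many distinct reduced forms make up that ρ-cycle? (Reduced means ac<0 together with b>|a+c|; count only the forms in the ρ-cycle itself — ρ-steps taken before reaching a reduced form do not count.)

D = 109, ⌊√D⌋ = 10
descent: ρ → (-5,3,5)  [lands on river]
river: ρ → (5,7,-3)
river: ρ → (-3,5,7)
river: ρ → (7,9,-1)
river: ρ → (-1,9,7)
river: ρ → (7,5,-3)
river: ρ → (-3,7,5)
river: ρ → (5,3,-5)
river: ρ → (-5,7,3)
river: ρ → (3,5,-7)
river: ρ → (-7,9,1)
river: ρ → (1,9,-7)
river: ρ → (-7,5,3)
river: ρ → (3,7,-5)
ρ-cycle length = 14 (tail of 1 descent step not counted)

14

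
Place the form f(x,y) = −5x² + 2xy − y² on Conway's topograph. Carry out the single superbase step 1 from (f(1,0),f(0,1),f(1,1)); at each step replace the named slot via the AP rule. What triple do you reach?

start (-5,-1,-4) = (f(1,0),f(0,1),f(1,1))
replace slot 1: 2·((-1)+(-4)) − (-5) = -5 → (-5,-1,-4)

-5,-1,-4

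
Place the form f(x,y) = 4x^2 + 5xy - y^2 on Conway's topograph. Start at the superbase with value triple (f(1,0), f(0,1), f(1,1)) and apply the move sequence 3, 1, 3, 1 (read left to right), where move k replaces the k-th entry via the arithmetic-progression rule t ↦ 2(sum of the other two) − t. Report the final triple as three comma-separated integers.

start (4,-1,8) = (f(1,0),f(0,1),f(1,1))
replace slot 3: 2·(4+(-1)) − 8 = -2 → (4,-1,-2)
replace slot 1: 2·((-1)+(-2)) − 4 = -10 → (-10,-1,-2)
replace slot 3: 2·((-10)+(-1)) − (-2) = -20 → (-10,-1,-20)
replace slot 1: 2·((-1)+(-20)) − (-10) = -32 → (-32,-1,-20)

-32,-1,-20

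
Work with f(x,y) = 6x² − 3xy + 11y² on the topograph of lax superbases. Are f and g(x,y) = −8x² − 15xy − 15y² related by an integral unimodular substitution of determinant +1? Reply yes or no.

D₁ = -255, D₂ = -255
f: reduced (well bottom): (6,-3,11) with a≤c, −a<b≤a
g is negative-definite; reduce −g:
−g: translate: b→-1 (≡15 mod 16), so (8,15,15)→(8,-1,8)
−g: flip: (8,-1,8)→(8,1,8)
−g: reduced (well bottom): (8,1,8) with a≤c, −a<b≤a
flip sign back: reduced form of g is (-8,-1,-8)
reduced forms (6, -3, 11) vs (-8, -1, -8) ⇒ inequivalent

no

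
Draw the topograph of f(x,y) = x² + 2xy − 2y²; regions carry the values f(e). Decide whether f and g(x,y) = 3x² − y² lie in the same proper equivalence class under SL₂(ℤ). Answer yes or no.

D₁ = 12, D₂ = 12
river cycle of f (length 2): (-2, 2, 1), (1, 2, -2)
river cycle of g (length 2): (-1, 2, 2), (2, 2, -1)
cycles differ ⇒ inequivalent

no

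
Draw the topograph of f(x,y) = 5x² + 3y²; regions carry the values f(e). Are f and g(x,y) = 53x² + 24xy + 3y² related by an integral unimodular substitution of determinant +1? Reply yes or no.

D₁ = -60, D₂ = -60
f: flip: (5,0,3)→(3,0,5)
f: reduced (well bottom): (3,0,5) with a≤c, −a<b≤a
g: flip: (53,24,3)→(3,-24,53)
g: translate: b→0 (≡-24 mod 6), so (3,-24,53)→(3,0,5)
g: reduced (well bottom): (3,0,5) with a≤c, −a<b≤a
reduced forms (3, 0, 5) vs (3, 0, 5) ⇒ equivalent

yes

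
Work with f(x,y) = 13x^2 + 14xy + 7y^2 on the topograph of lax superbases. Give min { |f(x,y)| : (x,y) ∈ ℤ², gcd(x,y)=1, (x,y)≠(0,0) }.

translate: b→-12 (≡14 mod 26), so (13,14,7)→(13,-12,6)
flip: (13,-12,6)→(6,12,13)
translate: b→0 (≡12 mod 12), so (6,12,13)→(6,0,7)
reduced (well bottom): (6,0,7) with a≤c, −a<b≤a
well minimum = a = 6

6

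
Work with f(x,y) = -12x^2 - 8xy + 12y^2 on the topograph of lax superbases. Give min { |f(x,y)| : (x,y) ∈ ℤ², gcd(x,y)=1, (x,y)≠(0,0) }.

descent: ρ → (12,8,-12)  [lands on river]
river: ρ → (-12,16,8)
river: ρ → (8,16,-12)
river: ρ → (-12,8,12)
river: ρ → (12,16,-8)
river: ρ → (-8,16,12)
closes: descent 1, river 6
min |a| on river = 8

8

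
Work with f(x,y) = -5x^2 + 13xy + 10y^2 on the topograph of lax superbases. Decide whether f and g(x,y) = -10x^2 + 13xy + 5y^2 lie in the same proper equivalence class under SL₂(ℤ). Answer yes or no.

D₁ = 369, D₂ = 369
river cycle of f (length 16): (10, 7, -8), (-8, 9, 9), (9, 9, -8), (-8, 7, 10), (10, 13, -5), (-5, 17, 4), (4, 15, -9), (-9, 3, 10), (10, 17, -2), (-2, 19, 1), … (6 more)
river cycle of g (length 16): (5, 17, -4), (-4, 15, 9), (9, 3, -10), (-10, 17, 2), (2, 19, -1), (-1, 19, 2), (2, 17, -10), (-10, 3, 9), (9, 15, -4), (-4, 17, 5), … (6 more)
cycles differ ⇒ inequivalent

no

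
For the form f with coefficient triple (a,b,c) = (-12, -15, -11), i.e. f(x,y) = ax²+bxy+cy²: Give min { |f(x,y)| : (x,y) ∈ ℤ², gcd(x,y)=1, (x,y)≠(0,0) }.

translate: b→-9 (≡15 mod 24), so (12,15,11)→(12,-9,8)
flip: (12,-9,8)→(8,9,12)
translate: b→-7 (≡9 mod 16), so (8,9,12)→(8,-7,11)
reduced (well bottom): (8,-7,11) with a≤c, −a<b≤a
well minimum |f| = |-8| = 8 (negative-definite)

8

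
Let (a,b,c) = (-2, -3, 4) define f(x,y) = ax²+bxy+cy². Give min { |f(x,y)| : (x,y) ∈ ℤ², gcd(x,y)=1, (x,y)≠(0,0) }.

descent: ρ → (4,3,-2)  [lands on river]
river: ρ → (-2,5,2)
river: ρ → (2,3,-4)
river: ρ → (-4,5,1)
river: ρ → (1,5,-4)
river: ρ → (-4,3,2)
river: ρ → (2,5,-2)
river: ρ → (-2,3,4)
river: ρ → (4,5,-1)
river: ρ → (-1,5,4)
closes: descent 1, river 10
min |a| on river = 1

1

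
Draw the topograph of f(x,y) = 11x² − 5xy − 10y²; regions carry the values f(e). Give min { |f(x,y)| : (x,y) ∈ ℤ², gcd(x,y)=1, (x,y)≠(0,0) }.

descent: ρ → (-10,5,11)  [lands on river]
river: ρ → (11,17,-4)
river: ρ → (-4,15,15)
river: ρ → (15,15,-4)
river: ρ → (-4,17,11)
river: ρ → (11,5,-10)
river: ρ → (-10,15,6)
river: ρ → (6,21,-1)
river: ρ → (-1,21,6)
river: ρ → (6,15,-10)
closes: descent 1, river 10
min |a| on river = 1

1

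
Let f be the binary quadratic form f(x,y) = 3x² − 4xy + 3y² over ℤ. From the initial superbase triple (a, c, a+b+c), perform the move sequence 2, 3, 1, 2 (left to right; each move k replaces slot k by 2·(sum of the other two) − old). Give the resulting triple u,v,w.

start (3,3,2) = (f(1,0),f(0,1),f(1,1))
replace slot 2: 2·(3+2) − 3 = 7 → (3,7,2)
replace slot 3: 2·(3+7) − 2 = 18 → (3,7,18)
replace slot 1: 2·(7+18) − 3 = 47 → (47,7,18)
replace slot 2: 2·(47+18) − 7 = 123 → (47,123,18)

47,123,18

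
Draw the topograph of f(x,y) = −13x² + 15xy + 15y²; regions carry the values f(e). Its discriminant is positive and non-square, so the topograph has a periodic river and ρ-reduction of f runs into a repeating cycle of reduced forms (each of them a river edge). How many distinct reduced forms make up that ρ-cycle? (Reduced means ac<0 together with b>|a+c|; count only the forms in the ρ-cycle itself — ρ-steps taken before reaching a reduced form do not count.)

D = 1005, ⌊√D⌋ = 31
river: ρ → (15,15,-13)
river: ρ → (-13,11,17)
river: ρ → (17,23,-7)
river: ρ → (-7,19,23)
river: ρ → (23,27,-3)
river: ρ → (-3,27,23)
river: ρ → (23,19,-7)
river: ρ → (-7,23,17)
river: ρ → (17,11,-13)
river: ρ → (-13,15,15)
ρ-cycle length = 10 (tail of 0 descent steps not counted)

10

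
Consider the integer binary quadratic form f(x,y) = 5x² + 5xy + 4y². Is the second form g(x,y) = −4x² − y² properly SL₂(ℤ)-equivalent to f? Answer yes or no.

D₁ = -55, D₂ = -16
discriminants differ ⇒ not SL₂(ℤ)-equivalent

no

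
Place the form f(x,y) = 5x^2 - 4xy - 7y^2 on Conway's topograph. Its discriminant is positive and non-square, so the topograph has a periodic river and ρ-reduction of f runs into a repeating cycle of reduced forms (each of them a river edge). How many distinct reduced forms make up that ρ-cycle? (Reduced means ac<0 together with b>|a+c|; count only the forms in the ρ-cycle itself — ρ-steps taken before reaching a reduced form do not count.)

D = 156, ⌊√D⌋ = 12
descent: ρ → (-7,4,5)  [lands on river]
river: ρ → (5,6,-6)
river: ρ → (-6,6,5)
river: ρ → (5,4,-7)
river: ρ → (-7,10,2)
river: ρ → (2,10,-7)
ρ-cycle length = 6 (tail of 1 descent step not counted)

6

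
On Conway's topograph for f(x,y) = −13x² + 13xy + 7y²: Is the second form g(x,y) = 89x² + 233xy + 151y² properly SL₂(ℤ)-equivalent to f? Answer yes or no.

D₁ = 533, D₂ = 533
river cycle of f (length 10): (7, 15, -11), (-11, 7, 11), (11, 15, -7), (-7, 13, 13), (13, 13, -7), (-7, 15, 11), (11, 7, -11), (-11, 15, 7), (7, 13, -13), (-13, 13, 7)
river cycle of g (length 10): (7, 15, -11), (-11, 7, 11), (11, 15, -7), (-7, 13, 13), (13, 13, -7), (-7, 15, 11), (11, 7, -11), (-11, 15, 7), (7, 13, -13), (-13, 13, 7)
cycles coincide ⇒ equivalent

yes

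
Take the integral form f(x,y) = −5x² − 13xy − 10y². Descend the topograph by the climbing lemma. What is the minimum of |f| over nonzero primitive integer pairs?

translate: b→3 (≡13 mod 10), so (5,13,10)→(5,3,2)
flip: (5,3,2)→(2,-3,5)
translate: b→1 (≡-3 mod 4), so (2,-3,5)→(2,1,4)
reduced (well bottom): (2,1,4) with a≤c, −a<b≤a
well minimum |f| = |-2| = 2 (negative-definite)

2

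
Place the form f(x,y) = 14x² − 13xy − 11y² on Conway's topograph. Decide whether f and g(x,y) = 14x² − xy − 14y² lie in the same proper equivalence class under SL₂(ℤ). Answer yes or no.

D₁ = 785, D₂ = 785
river cycle of f (length 10): (-11, 13, 14), (14, 15, -10), (-10, 25, 4), (4, 23, -16), (-16, 9, 11), (11, 13, -14), (-14, 15, 10), (10, 25, -4), (-4, 23, 16), (16, 9, -11)
river cycle of g (length 6): (-14, 1, 14), (14, 27, -1), (-1, 27, 14), (14, 1, -14), (-14, 27, 1), (1, 27, -14)
cycles differ ⇒ inequivalent

no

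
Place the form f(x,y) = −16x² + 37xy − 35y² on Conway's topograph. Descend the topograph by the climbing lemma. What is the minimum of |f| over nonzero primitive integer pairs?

translate: b→-5 (≡-37 mod 32), so (16,-37,35)→(16,-5,14)
flip: (16,-5,14)→(14,5,16)
reduced (well bottom): (14,5,16) with a≤c, −a<b≤a
well minimum |f| = |-14| = 14 (negative-definite)

14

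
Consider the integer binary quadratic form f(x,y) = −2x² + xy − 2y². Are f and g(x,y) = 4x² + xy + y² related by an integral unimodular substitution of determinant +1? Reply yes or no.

D₁ = -15, D₂ = -15
f is negative-definite; reduce −f:
−f: flip: (2,-1,2)→(2,1,2)
−f: reduced (well bottom): (2,1,2) with a≤c, −a<b≤a
flip sign back: reduced form of f is (-2,-1,-2)
g: flip: (4,1,1)→(1,-1,4)
g: translate: b→1 (≡-1 mod 2), so (1,-1,4)→(1,1,4)
g: reduced (well bottom): (1,1,4) with a≤c, −a<b≤a
reduced forms (-2, -1, -2) vs (1, 1, 4) ⇒ inequivalent

no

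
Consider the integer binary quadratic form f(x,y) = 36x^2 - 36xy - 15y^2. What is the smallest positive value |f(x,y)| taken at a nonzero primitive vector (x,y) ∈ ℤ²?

descent: ρ → (-15,36,36)  [lands on river]
river: ρ → (36,36,-15)
river: ρ → (-15,54,9)
river: ρ → (9,54,-15)
closes: descent 1, river 4
min |a| on river = 9

9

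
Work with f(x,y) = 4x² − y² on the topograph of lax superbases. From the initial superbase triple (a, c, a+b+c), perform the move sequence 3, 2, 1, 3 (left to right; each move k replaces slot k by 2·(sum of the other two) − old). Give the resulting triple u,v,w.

start (4,-1,3) = (f(1,0),f(0,1),f(1,1))
replace slot 3: 2·(4+(-1)) − 3 = 3 → (4,-1,3)
replace slot 2: 2·(4+3) − (-1) = 15 → (4,15,3)
replace slot 1: 2·(15+3) − 4 = 32 → (32,15,3)
replace slot 3: 2·(32+15) − 3 = 91 → (32,15,91)

32,15,91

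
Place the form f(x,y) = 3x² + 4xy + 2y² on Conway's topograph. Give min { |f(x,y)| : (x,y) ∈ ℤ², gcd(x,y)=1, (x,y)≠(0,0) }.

translate: b→-2 (≡4 mod 6), so (3,4,2)→(3,-2,1)
flip: (3,-2,1)→(1,2,3)
translate: b→0 (≡2 mod 2), so (1,2,3)→(1,0,2)
reduced (well bottom): (1,0,2) with a≤c, −a<b≤a
well minimum = a = 1

1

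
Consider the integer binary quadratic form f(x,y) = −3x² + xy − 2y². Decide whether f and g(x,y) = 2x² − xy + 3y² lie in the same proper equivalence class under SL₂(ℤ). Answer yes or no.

D₁ = -23, D₂ = -23
f is negative-definite; reduce −f:
−f: flip: (3,-1,2)→(2,1,3)
−f: reduced (well bottom): (2,1,3) with a≤c, −a<b≤a
flip sign back: reduced form of f is (-2,-1,-3)
g: reduced (well bottom): (2,-1,3) with a≤c, −a<b≤a
reduced forms (-2, -1, -3) vs (2, -1, 3) ⇒ inequivalent

no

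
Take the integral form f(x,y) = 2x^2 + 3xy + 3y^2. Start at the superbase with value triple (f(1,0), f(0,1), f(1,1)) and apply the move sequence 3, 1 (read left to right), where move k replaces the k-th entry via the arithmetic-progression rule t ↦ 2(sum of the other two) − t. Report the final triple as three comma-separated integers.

start (2,3,8) = (f(1,0),f(0,1),f(1,1))
replace slot 3: 2·(2+3) − 8 = 2 → (2,3,2)
replace slot 1: 2·(3+2) − 2 = 8 → (8,3,2)

8,3,2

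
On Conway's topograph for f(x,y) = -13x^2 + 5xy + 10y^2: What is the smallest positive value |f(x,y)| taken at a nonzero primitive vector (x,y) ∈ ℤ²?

river: ρ → (10,15,-8)
river: ρ → (-8,17,8)
river: ρ → (8,15,-10)
river: ρ → (-10,5,13)
river: ρ → (13,21,-2)
river: ρ → (-2,23,2)
river: ρ → (2,21,-13)
river: ρ → (-13,5,10)
closes: descent 0, river 8
min |a| on river = 2

2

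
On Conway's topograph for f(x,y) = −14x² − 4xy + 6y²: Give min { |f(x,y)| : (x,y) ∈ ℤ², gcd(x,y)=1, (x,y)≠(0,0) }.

descent: ρ → (6,16,-4)  [lands on river]
river: ρ → (-4,16,6)
river: ρ → (6,8,-12)
river: ρ → (-12,16,2)
river: ρ → (2,16,-12)
river: ρ → (-12,8,6)
closes: descent 1, river 6
min |a| on river = 2

2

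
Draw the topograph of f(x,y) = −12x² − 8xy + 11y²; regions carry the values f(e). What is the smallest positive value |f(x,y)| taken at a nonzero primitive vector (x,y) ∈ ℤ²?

descent: ρ → (11,8,-12)  [lands on river]
river: ρ → (-12,16,7)
river: ρ → (7,12,-16)
river: ρ → (-16,20,3)
river: ρ → (3,22,-9)
river: ρ → (-9,14,11)
closes: descent 1, river 6
min |a| on river = 3

3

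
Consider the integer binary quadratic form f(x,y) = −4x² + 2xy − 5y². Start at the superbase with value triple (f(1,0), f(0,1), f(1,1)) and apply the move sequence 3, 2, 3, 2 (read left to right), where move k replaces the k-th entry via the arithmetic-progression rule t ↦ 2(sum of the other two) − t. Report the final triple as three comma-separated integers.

start (-4,-5,-7) = (f(1,0),f(0,1),f(1,1))
replace slot 3: 2·((-4)+(-5)) − (-7) = -11 → (-4,-5,-11)
replace slot 2: 2·((-4)+(-11)) − (-5) = -25 → (-4,-25,-11)
replace slot 3: 2·((-4)+(-25)) − (-11) = -47 → (-4,-25,-47)
replace slot 2: 2·((-4)+(-47)) − (-25) = -77 → (-4,-77,-47)

-4,-77,-47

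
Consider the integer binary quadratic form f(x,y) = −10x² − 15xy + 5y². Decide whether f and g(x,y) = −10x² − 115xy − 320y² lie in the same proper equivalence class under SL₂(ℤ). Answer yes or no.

D₁ = 425, D₂ = 425
river cycle of f (length 6): (5, 15, -10), (-10, 5, 10), (10, 15, -5), (-5, 15, 10), (10, 5, -10), (-10, 15, 5)
river cycle of g (length 6): (-10, 5, 10), (10, 15, -5), (-5, 15, 10), (10, 5, -10), (-10, 15, 5), (5, 15, -10)
cycles coincide ⇒ equivalent

yes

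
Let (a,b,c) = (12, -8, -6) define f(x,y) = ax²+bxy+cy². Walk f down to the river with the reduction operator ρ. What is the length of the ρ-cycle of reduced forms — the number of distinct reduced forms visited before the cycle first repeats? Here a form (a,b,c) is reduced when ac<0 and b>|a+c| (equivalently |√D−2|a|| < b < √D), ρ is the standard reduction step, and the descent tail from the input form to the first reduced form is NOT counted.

D = 352, ⌊√D⌋ = 18
descent: ρ → (-6,8,12)  [lands on river]
river: ρ → (12,16,-2)
river: ρ → (-2,16,12)
river: ρ → (12,8,-6)
river: ρ → (-6,16,4)
river: ρ → (4,16,-6)
ρ-cycle length = 6 (tail of 1 descent step not counted)

6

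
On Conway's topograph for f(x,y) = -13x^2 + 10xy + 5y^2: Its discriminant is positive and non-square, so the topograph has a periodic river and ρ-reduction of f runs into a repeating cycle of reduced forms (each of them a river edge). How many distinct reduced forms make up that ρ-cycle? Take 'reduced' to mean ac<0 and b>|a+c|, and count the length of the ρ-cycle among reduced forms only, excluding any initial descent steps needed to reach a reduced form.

D = 360, ⌊√D⌋ = 18
river: ρ → (5,10,-13)
river: ρ → (-13,16,2)
river: ρ → (2,16,-13)
river: ρ → (-13,10,5)
ρ-cycle length = 4 (tail of 0 descent steps not counted)

4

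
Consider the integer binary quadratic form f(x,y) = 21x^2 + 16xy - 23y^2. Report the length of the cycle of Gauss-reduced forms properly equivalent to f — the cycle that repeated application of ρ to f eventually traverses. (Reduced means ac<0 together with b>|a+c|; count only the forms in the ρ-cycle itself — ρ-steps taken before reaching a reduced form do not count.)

D = 2188, ⌊√D⌋ = 46
river: ρ → (-23,30,14)
river: ρ → (14,26,-27)
river: ρ → (-27,28,13)
river: ρ → (13,24,-31)
river: ρ → (-31,38,6)
river: ρ → (6,46,-3)
river: ρ → (-3,44,21)
river: ρ → (21,40,-7)
river: ρ → (-7,44,9)
river: ρ → (9,46,-2)
river: ρ → (-2,46,9)
river: ρ → (9,44,-7)
river: ρ → (-7,40,21)
river: ρ → (21,44,-3)
river: ρ → (-3,46,6)
river: ρ → (6,38,-31)
river: ρ → (-31,24,13)
river: ρ → (13,28,-27)
river: ρ → (-27,26,14)
river: ρ → (14,30,-23)
river: ρ → (-23,16,21)
river: ρ → (21,26,-18)
river: ρ → (-18,46,1)
river: ρ → (1,46,-18)
river: ρ → (-18,26,21)
river: ρ → (21,16,-23)
ρ-cycle length = 26 (tail of 0 descent steps not counted)

26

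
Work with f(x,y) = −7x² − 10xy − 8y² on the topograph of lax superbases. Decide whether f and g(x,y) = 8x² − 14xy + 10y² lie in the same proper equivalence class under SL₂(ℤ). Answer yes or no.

D₁ = -124, D₂ = -124
f is negative-definite; reduce −f:
−f: translate: b→-4 (≡10 mod 14), so (7,10,8)→(7,-4,5)
−f: flip: (7,-4,5)→(5,4,7)
−f: reduced (well bottom): (5,4,7) with a≤c, −a<b≤a
flip sign back: reduced form of f is (-5,-4,-7)
g: translate: b→2 (≡-14 mod 16), so (8,-14,10)→(8,2,4)
g: flip: (8,2,4)→(4,-2,8)
g: reduced (well bottom): (4,-2,8) with a≤c, −a<b≤a
reduced forms (-5, -4, -7) vs (4, -2, 8) ⇒ inequivalent

no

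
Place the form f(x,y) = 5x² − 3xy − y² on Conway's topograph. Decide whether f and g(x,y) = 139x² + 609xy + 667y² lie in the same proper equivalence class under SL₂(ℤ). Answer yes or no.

D₁ = 29, D₂ = 29
river cycle of f (length 2): (-1, 5, 1), (1, 5, -1)
river cycle of g (length 2): (-1, 5, 1), (1, 5, -1)
cycles coincide ⇒ equivalent

yes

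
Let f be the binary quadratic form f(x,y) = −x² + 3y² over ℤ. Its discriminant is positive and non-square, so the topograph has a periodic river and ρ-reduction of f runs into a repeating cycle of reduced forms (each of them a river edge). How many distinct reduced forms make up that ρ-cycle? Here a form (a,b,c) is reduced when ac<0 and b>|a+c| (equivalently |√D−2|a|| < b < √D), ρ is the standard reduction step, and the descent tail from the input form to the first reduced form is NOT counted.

D = 12, ⌊√D⌋ = 3
descent: ρ → (3,0,-1)
descent: ρ → (-1,2,2)  [lands on river]
river: ρ → (2,2,-1)
ρ-cycle length = 2 (tail of 2 descent steps not counted)

2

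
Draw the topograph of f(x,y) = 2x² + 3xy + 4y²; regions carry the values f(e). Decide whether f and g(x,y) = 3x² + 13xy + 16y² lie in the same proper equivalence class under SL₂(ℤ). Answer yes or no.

D₁ = -23, D₂ = -23
f: translate: b→-1 (≡3 mod 4), so (2,3,4)→(2,-1,3)
f: reduced (well bottom): (2,-1,3) with a≤c, −a<b≤a
g: translate: b→1 (≡13 mod 6), so (3,13,16)→(3,1,2)
g: flip: (3,1,2)→(2,-1,3)
g: reduced (well bottom): (2,-1,3) with a≤c, −a<b≤a
reduced forms (2, -1, 3) vs (2, -1, 3) ⇒ equivalent

yes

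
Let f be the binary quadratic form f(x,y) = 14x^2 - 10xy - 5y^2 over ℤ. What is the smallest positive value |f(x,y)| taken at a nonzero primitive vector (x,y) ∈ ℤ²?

descent: ρ → (-5,10,14)  [lands on river]
river: ρ → (14,18,-1)
river: ρ → (-1,18,14)
river: ρ → (14,10,-5)
closes: descent 1, river 4
min |a| on river = 1

1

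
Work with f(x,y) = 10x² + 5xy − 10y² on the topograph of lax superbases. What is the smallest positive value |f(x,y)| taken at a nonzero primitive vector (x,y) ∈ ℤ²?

river: ρ → (-10,15,5)
river: ρ → (5,15,-10)
river: ρ → (-10,5,10)
river: ρ → (10,15,-5)
river: ρ → (-5,15,10)
river: ρ → (10,5,-10)
closes: descent 0, river 6
min |a| on river = 5

5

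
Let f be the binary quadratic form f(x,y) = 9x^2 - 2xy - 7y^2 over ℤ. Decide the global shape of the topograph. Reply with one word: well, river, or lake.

D = b²−4ac = (-2)² − 4·9·(-7) = 256
D = 16² is a perfect square ⇒ form factors over ℤ ⇒ lakes

lake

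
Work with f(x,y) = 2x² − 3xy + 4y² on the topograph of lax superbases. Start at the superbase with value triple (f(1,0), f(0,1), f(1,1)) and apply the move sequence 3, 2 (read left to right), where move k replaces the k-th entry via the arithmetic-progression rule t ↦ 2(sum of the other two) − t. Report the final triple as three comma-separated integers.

start (2,4,3) = (f(1,0),f(0,1),f(1,1))
replace slot 3: 2·(2+4) − 3 = 9 → (2,4,9)
replace slot 2: 2·(2+9) − 4 = 18 → (2,18,9)

2,18,9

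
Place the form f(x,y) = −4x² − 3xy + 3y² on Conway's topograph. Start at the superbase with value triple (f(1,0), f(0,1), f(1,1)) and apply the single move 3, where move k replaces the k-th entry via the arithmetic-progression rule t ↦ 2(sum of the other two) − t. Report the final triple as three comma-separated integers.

start (-4,3,-4) = (f(1,0),f(0,1),f(1,1))
replace slot 3: 2·((-4)+3) − (-4) = 2 → (-4,3,2)

-4,3,2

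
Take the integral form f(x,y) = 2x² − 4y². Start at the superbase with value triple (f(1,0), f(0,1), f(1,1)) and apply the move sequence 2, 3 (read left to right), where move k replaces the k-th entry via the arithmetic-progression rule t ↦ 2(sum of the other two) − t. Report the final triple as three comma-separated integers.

start (2,-4,-2) = (f(1,0),f(0,1),f(1,1))
replace slot 2: 2·(2+(-2)) − (-4) = 4 → (2,4,-2)
replace slot 3: 2·(2+4) − (-2) = 14 → (2,4,14)

2,4,14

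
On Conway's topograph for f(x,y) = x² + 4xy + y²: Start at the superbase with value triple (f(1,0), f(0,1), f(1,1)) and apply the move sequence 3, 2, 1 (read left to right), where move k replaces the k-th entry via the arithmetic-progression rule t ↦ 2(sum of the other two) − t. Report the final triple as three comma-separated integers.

start (1,1,6) = (f(1,0),f(0,1),f(1,1))
replace slot 3: 2·(1+1) − 6 = -2 → (1,1,-2)
replace slot 2: 2·(1+(-2)) − 1 = -3 → (1,-3,-2)
replace slot 1: 2·((-3)+(-2)) − 1 = -11 → (-11,-3,-2)

-11,-3,-2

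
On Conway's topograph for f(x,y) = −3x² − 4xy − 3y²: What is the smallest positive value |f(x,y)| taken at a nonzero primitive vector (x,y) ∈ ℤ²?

translate: b→-2 (≡4 mod 6), so (3,4,3)→(3,-2,2)
flip: (3,-2,2)→(2,2,3)
reduced (well bottom): (2,2,3) with a≤c, −a<b≤a
well minimum |f| = |-2| = 2 (negative-definite)

2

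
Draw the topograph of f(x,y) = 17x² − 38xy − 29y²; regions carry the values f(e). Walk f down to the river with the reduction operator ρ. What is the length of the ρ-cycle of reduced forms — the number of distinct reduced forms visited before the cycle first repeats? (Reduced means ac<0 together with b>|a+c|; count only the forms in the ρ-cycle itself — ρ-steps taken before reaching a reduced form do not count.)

D = 3416, ⌊√D⌋ = 58
descent: ρ → (-29,38,17)  [lands on river]
river: ρ → (17,30,-37)
river: ρ → (-37,44,10)
river: ρ → (10,56,-7)
river: ρ → (-7,56,10)
river: ρ → (10,44,-37)
river: ρ → (-37,30,17)
river: ρ → (17,38,-29)
river: ρ → (-29,20,26)
river: ρ → (26,32,-23)
river: ρ → (-23,14,35)
river: ρ → (35,56,-2)
river: ρ → (-2,56,35)
river: ρ → (35,14,-23)
river: ρ → (-23,32,26)
river: ρ → (26,20,-29)
ρ-cycle length = 16 (tail of 1 descent step not counted)

16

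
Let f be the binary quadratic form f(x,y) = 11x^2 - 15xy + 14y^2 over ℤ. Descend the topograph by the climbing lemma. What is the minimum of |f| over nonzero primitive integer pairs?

translate: b→7 (≡-15 mod 22), so (11,-15,14)→(11,7,10)
flip: (11,7,10)→(10,-7,11)
reduced (well bottom): (10,-7,11) with a≤c, −a<b≤a
well minimum = a = 10

10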